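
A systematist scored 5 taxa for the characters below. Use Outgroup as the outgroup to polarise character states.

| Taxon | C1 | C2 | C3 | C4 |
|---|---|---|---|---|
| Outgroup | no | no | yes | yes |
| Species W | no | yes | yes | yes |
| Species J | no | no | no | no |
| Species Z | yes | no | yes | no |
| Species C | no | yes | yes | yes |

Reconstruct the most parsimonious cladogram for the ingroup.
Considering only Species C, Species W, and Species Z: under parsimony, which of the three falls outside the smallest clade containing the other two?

Character polarity is set by the outgroup: the derived state is whichever differs from the outgroup's state, so for C3, C4 the derived state is 'no', and for the remaining characters it is 'yes'.
C1 (derived state 'yes') is unique to Species Z (autapomorphy; uninformative for grouping).
Only Species C and Species W show the derived state 'yes' for C2, supporting them as a clade.
C3: derived state 'no' in Species J only — an autapomorphy, so it tells us nothing about relationships among taxa.
C4: derived state 'no' in Species J and Species Z only — synapomorphy for {Species J, Species Z}.
Most parsimonious ingroup topology: ((Species W,Species C),(Species J,Species Z)).
Species W and Species C share a more recent common ancestor with each other than either does with Species Z, so Species Z is the least closely related of the three.

Species Z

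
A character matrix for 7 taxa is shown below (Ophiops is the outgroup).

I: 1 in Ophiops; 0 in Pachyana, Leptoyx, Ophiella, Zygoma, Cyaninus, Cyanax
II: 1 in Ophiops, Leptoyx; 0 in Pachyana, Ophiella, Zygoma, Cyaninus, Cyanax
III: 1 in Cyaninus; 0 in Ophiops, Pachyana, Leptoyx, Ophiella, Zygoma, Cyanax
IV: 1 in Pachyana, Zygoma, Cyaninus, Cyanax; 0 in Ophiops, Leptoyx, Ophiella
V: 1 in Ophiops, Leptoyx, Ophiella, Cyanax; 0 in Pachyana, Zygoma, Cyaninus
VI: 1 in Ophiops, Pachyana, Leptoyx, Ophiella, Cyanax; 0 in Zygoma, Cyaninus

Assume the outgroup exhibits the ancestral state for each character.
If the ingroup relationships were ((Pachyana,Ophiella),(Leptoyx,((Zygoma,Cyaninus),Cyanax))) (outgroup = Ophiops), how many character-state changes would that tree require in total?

Map each character onto ((Pachyana,Ophiella),(Leptoyx,((Zygoma,Cyaninus),Cyanax))) (rooted by Ophiops) and count the minimum state changes it requires (Fitch parsimony):
I: 1; II: 2; III: 1; IV: 2; V: 2; VI: 1.
Total tree length = 9.

9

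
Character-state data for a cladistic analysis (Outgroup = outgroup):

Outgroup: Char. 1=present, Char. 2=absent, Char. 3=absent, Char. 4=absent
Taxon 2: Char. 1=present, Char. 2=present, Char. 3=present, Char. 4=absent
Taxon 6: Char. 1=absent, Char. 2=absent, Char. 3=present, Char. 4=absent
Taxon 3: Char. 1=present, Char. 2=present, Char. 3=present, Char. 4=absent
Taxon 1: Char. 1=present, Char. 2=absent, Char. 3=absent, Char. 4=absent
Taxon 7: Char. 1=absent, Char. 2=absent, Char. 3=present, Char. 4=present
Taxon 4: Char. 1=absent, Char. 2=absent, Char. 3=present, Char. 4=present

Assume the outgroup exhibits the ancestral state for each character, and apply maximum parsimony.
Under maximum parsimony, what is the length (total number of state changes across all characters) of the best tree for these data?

Character polarity is set by the outgroup: the derived state is whichever differs from the outgroup's state, so for Char. 1 the derived state is 'absent', and for the remaining characters it is 'present'.
Only Taxon 4, Taxon 6, and Taxon 7 show the derived state 'absent' for Char. 1, supporting them as a clade.
Only Taxon 2 and Taxon 3 show the derived state 'present' for Char. 2, supporting them as a clade.
Char. 3: derived state 'present' in Taxon 2, Taxon 3, Taxon 4, Taxon 6, and Taxon 7 only — synapomorphy for {Taxon 2, Taxon 3, Taxon 4, Taxon 6, Taxon 7}.
Char. 4 (derived state 'present') is shared by Taxon 4 and Taxon 7 — a synapomorphy uniting that clade.
Most parsimonious ingroup topology: (((Taxon 2,Taxon 3),(Taxon 6,(Taxon 7,Taxon 4))),Taxon 1).
Changes per character on this tree: Char. 1: 1; Char. 2: 1; Char. 3: 1; Char. 4: 1.
Total = 4.

4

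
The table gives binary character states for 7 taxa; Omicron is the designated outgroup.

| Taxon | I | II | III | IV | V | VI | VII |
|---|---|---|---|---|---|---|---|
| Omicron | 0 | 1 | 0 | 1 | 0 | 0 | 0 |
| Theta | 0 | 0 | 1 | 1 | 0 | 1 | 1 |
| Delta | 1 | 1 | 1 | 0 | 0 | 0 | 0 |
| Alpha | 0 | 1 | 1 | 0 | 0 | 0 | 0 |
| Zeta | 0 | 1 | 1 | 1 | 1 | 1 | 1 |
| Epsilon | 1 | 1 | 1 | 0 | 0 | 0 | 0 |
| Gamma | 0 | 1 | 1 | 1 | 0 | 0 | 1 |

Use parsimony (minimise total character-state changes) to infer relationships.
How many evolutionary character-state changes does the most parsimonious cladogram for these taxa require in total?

Character polarity is set by the outgroup: the derived state is whichever differs from the outgroup's state, so for II, IV the derived state is '0', and for the remaining characters it is '1'.
Only Delta and Epsilon show the derived state '1' for I, supporting them as a clade.
II (derived state '0') is unique to Theta (autapomorphy; uninformative for grouping).
All ingroup taxa share the derived state '1' for III; it defines the ingroup but does not resolve relationships within it.
Only Alpha, Delta, and Epsilon show the derived state '0' for IV, supporting them as a clade.
V: derived state '1' in Zeta only — an autapomorphy, so it tells us nothing about relationships among taxa.
VI (derived state '1') is shared by Theta and Zeta — a synapomorphy uniting that clade.
VII: derived state '1' in Gamma, Theta, and Zeta only — synapomorphy for {Gamma, Theta, Zeta}.
Most parsimonious ingroup topology: (((Theta,Zeta),Gamma),((Delta,Epsilon),Alpha)).
Changes per character on this tree: I: 1; II: 1; III: 1; IV: 1; V: 1; VI: 1; VII: 1.
Total = 7.

7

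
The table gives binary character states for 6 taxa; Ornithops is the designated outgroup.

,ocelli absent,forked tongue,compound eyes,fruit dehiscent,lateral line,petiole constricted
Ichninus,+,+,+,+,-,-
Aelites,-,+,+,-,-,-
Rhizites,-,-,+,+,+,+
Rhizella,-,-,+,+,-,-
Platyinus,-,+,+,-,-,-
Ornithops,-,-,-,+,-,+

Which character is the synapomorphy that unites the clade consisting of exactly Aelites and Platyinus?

fruit dehiscent

Character polarity is set by the outgroup: the derived state is whichever differs from the outgroup's state, so for fruit dehiscent, petiole constricted the derived state is '-', and for the remaining characters it is '+'.
ocelli absent: derived state '+' in Ichninus only — an autapomorphy, so it tells us nothing about relationships among taxa.
forked tongue (derived state '+') is shared by Aelites, Ichninus, and Platyinus — a synapomorphy uniting that clade.
All ingroup taxa share the derived state '+' for compound eyes; it defines the ingroup but does not resolve relationships within it.
Only Aelites and Platyinus show the derived state '-' for fruit dehiscent, supporting them as a clade.
lateral line: derived state '+' in Rhizites only — an autapomorphy, so it tells us nothing about relationships among taxa.
petiole constricted (derived state '-') is shared by Aelites, Ichninus, Platyinus, and Rhizella — a synapomorphy uniting that clade.
Most parsimonious ingroup topology: ((((Aelites,Platyinus),Ichninus),Rhizella),Rhizites).
The clade {Aelites, Platyinus} is supported by fruit dehiscent: its derived state '-' occurs in exactly those taxa and in no other taxon (including the outgroup).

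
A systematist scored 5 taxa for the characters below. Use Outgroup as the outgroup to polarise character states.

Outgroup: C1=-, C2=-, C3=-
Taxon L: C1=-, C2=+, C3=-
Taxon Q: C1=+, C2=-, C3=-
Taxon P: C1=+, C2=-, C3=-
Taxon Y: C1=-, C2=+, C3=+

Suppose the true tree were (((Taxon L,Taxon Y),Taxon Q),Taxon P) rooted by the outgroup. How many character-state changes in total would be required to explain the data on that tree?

Map each character onto (((Taxon L,Taxon Y),Taxon Q),Taxon P) (rooted by Outgroup) and count the minimum state changes it requires (Fitch parsimony):
C1: 2; C2: 1; C3: 1.
Total tree length = 4.

4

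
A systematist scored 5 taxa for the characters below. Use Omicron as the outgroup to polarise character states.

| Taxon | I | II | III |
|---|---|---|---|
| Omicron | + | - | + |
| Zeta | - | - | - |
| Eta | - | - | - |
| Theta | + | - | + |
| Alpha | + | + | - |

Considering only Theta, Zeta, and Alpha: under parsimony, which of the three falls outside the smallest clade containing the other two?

Character polarity is set by the outgroup: the derived state is whichever differs from the outgroup's state, so for I, III the derived state is '-', and for the remaining characters it is '+'.
Only Eta and Zeta show the derived state '-' for I, supporting them as a clade.
II: derived state '+' in Alpha only — an autapomorphy, so it tells us nothing about relationships among taxa.
III: derived state '-' in Alpha, Eta, and Zeta only — synapomorphy for {Alpha, Eta, Zeta}.
Most parsimonious ingroup topology: (((Zeta,Eta),Alpha),Theta).
Zeta and Alpha share a more recent common ancestor with each other than either does with Theta, so Theta is the least closely related of the three.

Theta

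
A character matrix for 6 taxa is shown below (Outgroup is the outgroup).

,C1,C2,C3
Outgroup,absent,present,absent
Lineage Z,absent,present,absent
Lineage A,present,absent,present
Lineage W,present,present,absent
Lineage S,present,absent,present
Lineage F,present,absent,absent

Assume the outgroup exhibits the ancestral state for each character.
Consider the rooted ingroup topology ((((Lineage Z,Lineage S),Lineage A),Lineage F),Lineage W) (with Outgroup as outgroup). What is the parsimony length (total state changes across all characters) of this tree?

6

Map each character onto ((((Lineage Z,Lineage S),Lineage A),Lineage F),Lineage W) (rooted by Outgroup) and count the minimum state changes it requires (Fitch parsimony):
C1: 2; C2: 2; C3: 2.
Total tree length = 6.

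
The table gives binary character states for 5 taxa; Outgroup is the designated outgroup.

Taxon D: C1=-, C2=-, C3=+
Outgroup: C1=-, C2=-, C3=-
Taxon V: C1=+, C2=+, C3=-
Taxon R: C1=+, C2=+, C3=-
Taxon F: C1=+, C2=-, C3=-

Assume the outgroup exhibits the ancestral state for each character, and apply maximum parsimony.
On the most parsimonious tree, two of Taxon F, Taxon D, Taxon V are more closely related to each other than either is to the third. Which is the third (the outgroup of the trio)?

The outgroup has state '-' for every character, so '+' is the derived state throughout.
C1: derived state '+' in Taxon F, Taxon R, and Taxon V only — synapomorphy for {Taxon F, Taxon R, Taxon V}.
C2 (derived state '+') is shared by Taxon R and Taxon V — a synapomorphy uniting that clade.
C3 (derived state '+') is unique to Taxon D (autapomorphy; uninformative for grouping).
Most parsimonious ingroup topology: (((Taxon R,Taxon V),Taxon F),Taxon D).
Taxon V and Taxon F share a more recent common ancestor with each other than either does with Taxon D, so Taxon D is the least closely related of the three.

Taxon D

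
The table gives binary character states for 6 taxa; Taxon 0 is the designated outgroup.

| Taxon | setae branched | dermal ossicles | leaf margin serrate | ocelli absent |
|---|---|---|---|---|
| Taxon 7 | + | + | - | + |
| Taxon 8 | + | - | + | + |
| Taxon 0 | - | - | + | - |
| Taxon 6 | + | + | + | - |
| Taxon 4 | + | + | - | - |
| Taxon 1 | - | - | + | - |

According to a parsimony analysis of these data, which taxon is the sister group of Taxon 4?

Character polarity is set by the outgroup: the derived state is whichever differs from the outgroup's state, so for leaf margin serrate the derived state is '-', and for the remaining characters it is '+'.
setae branched: derived state '+' in Taxon 4, Taxon 6, Taxon 7, and Taxon 8 only — synapomorphy for {Taxon 4, Taxon 6, Taxon 7, Taxon 8}.
Only Taxon 4, Taxon 6, and Taxon 7 show the derived state '+' for dermal ossicles, supporting them as a clade.
leaf margin serrate: derived state '-' in Taxon 4 and Taxon 7 only — synapomorphy for {Taxon 4, Taxon 7}.
ocelli absent groups Taxon 7 and Taxon 8, which is incompatible with the clades supported by the remaining characters; treating it as convergent (homoplasy) costs fewer steps than any alternative tree.
Most parsimonious ingroup topology: ((Taxon 8,(Taxon 6,(Taxon 4,Taxon 7))),Taxon 1).
Taxon 4 and Taxon 7 form a cherry on this tree, so they are sister taxa.

Taxon 7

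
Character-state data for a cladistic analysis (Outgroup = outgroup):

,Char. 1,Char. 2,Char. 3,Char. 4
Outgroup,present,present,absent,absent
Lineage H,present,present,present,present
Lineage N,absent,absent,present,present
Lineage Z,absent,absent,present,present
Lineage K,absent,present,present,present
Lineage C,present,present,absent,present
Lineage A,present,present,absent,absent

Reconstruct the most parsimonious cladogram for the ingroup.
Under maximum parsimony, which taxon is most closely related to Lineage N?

Lineage Z

Character polarity is set by the outgroup: the derived state is whichever differs from the outgroup's state, so for Char. 1, Char. 2 the derived state is 'absent', and for the remaining characters it is 'present'.
Char. 1 (derived state 'absent') is shared by Lineage K, Lineage N, and Lineage Z — a synapomorphy uniting that clade.
Char. 2 (derived state 'absent') is shared by Lineage N and Lineage Z — a synapomorphy uniting that clade.
Char. 3: derived state 'present' in Lineage H, Lineage K, Lineage N, and Lineage Z only — synapomorphy for {Lineage H, Lineage K, Lineage N, Lineage Z}.
Only Lineage C, Lineage H, Lineage K, Lineage N, and Lineage Z show the derived state 'present' for Char. 4, supporting them as a clade.
Most parsimonious ingroup topology: (((Lineage H,((Lineage N,Lineage Z),Lineage K)),Lineage C),Lineage A).
Lineage N and Lineage Z form a cherry on this tree, so they are sister taxa.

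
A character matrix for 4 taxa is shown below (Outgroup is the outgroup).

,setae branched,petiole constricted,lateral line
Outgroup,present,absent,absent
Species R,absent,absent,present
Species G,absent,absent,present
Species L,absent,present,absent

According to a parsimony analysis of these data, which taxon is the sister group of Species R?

Character polarity is set by the outgroup: the derived state is whichever differs from the outgroup's state, so for setae branched the derived state is 'absent', and for the remaining characters it is 'present'.
setae branched (derived state 'absent') is shared by all ingroup taxa — unites the whole ingroup.
petiole constricted (derived state 'present') is unique to Species L (autapomorphy; uninformative for grouping).
Only Species G and Species R show the derived state 'present' for lateral line, supporting them as a clade.
Most parsimonious ingroup topology: ((Species R,Species G),Species L).
Species R and Species G form a cherry on this tree, so they are sister taxa.

Species G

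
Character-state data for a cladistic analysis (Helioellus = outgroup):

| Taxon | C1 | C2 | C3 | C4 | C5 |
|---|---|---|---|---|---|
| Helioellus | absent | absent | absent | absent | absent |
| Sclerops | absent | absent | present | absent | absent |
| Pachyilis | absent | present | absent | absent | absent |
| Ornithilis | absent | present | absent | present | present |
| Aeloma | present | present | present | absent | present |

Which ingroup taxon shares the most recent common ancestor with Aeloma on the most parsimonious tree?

Ornithilis

The outgroup has state 'absent' for every character, so 'present' is the derived state throughout.
C1: derived state 'present' in Aeloma only — an autapomorphy, so it tells us nothing about relationships among taxa.
Only Aeloma, Ornithilis, and Pachyilis show the derived state 'present' for C2, supporting them as a clade.
C3 (state 'present') occurs in Aeloma and Sclerops but conflicts with the nesting implied by the other characters — most parsimoniously interpreted as homoplasy.
C4: derived state 'present' in Ornithilis only — an autapomorphy, so it tells us nothing about relationships among taxa.
C5 (derived state 'present') is shared by Aeloma and Ornithilis — a synapomorphy uniting that clade.
Most parsimonious ingroup topology: (Sclerops,(Pachyilis,(Ornithilis,Aeloma))).
Aeloma and Ornithilis form a cherry on this tree, so they are sister taxa.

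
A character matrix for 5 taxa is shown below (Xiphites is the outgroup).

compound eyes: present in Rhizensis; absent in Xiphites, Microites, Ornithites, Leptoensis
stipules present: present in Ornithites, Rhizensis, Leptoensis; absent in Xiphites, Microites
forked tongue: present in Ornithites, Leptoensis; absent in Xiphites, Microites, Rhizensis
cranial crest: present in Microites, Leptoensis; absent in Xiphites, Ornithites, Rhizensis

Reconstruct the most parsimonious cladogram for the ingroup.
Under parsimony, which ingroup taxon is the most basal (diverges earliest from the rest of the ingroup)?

The outgroup has state 'absent' for every character, so 'present' is the derived state throughout.
compound eyes: derived state 'present' in Rhizensis only — an autapomorphy, so it tells us nothing about relationships among taxa.
Only Leptoensis, Ornithites, and Rhizensis show the derived state 'present' for stipules present, supporting them as a clade.
forked tongue: derived state 'present' in Leptoensis and Ornithites only — synapomorphy for {Leptoensis, Ornithites}.
cranial crest (state 'present') occurs in Leptoensis and Microites but conflicts with the nesting implied by the other characters — most parsimoniously interpreted as homoplasy.
Most parsimonious ingroup topology: (Microites,((Ornithites,Leptoensis),Rhizensis)).
Microites is sister to the clade containing all other ingroup taxa, so it is the earliest-diverging (most basal) ingroup lineage.

Microites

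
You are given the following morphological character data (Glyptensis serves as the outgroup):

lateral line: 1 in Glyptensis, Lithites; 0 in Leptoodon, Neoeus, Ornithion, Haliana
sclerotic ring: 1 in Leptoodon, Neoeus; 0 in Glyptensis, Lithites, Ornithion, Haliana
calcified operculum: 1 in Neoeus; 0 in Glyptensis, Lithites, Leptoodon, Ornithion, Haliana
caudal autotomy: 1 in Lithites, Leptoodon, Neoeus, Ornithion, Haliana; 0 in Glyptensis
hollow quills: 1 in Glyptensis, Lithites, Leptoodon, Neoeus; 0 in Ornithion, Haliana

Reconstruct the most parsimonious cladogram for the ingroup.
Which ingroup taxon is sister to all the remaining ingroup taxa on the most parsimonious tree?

Lithites

Character polarity is set by the outgroup: the derived state is whichever differs from the outgroup's state, so for lateral line, hollow quills the derived state is '0', and for the remaining characters it is '1'.
Only Haliana, Leptoodon, Neoeus, and Ornithion show the derived state '0' for lateral line, supporting them as a clade.
sclerotic ring: derived state '1' in Leptoodon and Neoeus only — synapomorphy for {Leptoodon, Neoeus}.
calcified operculum (derived state '1') is unique to Neoeus (autapomorphy; uninformative for grouping).
caudal autotomy (derived state '1') is shared by all ingroup taxa — unites the whole ingroup.
Only Haliana and Ornithion show the derived state '0' for hollow quills, supporting them as a clade.
Most parsimonious ingroup topology: (Lithites,((Leptoodon,Neoeus),(Ornithion,Haliana))).
Lithites is sister to the clade containing all other ingroup taxa, so it is the earliest-diverging (most basal) ingroup lineage.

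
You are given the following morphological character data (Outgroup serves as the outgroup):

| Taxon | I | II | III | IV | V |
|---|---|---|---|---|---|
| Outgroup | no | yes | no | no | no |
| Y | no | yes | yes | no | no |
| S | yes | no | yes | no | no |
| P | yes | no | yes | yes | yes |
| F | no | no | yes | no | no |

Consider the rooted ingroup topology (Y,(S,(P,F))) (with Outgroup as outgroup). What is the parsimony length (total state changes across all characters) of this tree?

Map each character onto (Y,(S,(P,F))) (rooted by Outgroup) and count the minimum state changes it requires (Fitch parsimony):
I: 2; II: 1; III: 1; IV: 1; V: 1.
Total tree length = 6.

6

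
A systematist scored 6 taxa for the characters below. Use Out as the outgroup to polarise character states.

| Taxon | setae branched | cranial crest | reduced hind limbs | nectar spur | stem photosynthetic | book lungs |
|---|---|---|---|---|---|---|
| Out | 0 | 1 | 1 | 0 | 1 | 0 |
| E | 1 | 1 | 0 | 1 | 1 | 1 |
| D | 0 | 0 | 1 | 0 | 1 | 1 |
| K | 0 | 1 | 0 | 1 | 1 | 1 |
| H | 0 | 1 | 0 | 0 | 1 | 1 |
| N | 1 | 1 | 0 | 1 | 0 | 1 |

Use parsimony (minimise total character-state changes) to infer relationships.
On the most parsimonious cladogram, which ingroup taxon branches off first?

Character polarity is set by the outgroup: the derived state is whichever differs from the outgroup's state, so for cranial crest, reduced hind limbs, stem photosynthetic the derived state is '0', and for the remaining characters it is '1'.
Only E and N show the derived state '1' for setae branched, supporting them as a clade.
cranial crest: derived state '0' in D only — an autapomorphy, so it tells us nothing about relationships among taxa.
Only E, H, K, and N show the derived state '0' for reduced hind limbs, supporting them as a clade.
nectar spur: derived state '1' in E, K, and N only — synapomorphy for {E, K, N}.
stem photosynthetic (derived state '0') is unique to N (autapomorphy; uninformative for grouping).
All ingroup taxa share the derived state '1' for book lungs; it defines the ingroup but does not resolve relationships within it.
Most parsimonious ingroup topology: ((((E,N),K),H),D).
D is sister to the clade containing all other ingroup taxa, so it is the earliest-diverging (most basal) ingroup lineage.

D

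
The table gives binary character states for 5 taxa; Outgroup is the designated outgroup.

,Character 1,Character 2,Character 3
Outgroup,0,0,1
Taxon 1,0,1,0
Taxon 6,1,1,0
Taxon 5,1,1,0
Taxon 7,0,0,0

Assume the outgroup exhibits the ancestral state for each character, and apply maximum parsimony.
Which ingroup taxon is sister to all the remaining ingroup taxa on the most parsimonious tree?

Character polarity is set by the outgroup: the derived state is whichever differs from the outgroup's state, so for Character 3 the derived state is '0', and for the remaining characters it is '1'.
Only Taxon 5 and Taxon 6 show the derived state '1' for Character 1, supporting them as a clade.
Character 2 (derived state '1') is shared by Taxon 1, Taxon 5, and Taxon 6 — a synapomorphy uniting that clade.
Character 3 (derived state '0') is shared by all ingroup taxa — unites the whole ingroup.
Most parsimonious ingroup topology: ((Taxon 1,(Taxon 6,Taxon 5)),Taxon 7).
Taxon 7 is sister to the clade containing all other ingroup taxa, so it is the earliest-diverging (most basal) ingroup lineage.

Taxon 7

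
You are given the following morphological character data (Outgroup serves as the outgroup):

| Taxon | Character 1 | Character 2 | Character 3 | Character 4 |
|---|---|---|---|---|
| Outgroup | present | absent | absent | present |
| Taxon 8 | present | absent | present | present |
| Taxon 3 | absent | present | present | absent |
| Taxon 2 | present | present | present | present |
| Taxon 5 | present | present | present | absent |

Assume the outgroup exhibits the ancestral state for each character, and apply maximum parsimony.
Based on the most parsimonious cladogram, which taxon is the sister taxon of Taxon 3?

Character polarity is set by the outgroup: the derived state is whichever differs from the outgroup's state, so for Character 1, Character 4 the derived state is 'absent', and for the remaining characters it is 'present'.
Character 1: derived state 'absent' in Taxon 3 only — an autapomorphy, so it tells us nothing about relationships among taxa.
Character 2: derived state 'present' in Taxon 2, Taxon 3, and Taxon 5 only — synapomorphy for {Taxon 2, Taxon 3, Taxon 5}.
Character 3 (derived state 'present') is shared by all ingroup taxa — unites the whole ingroup.
Only Taxon 3 and Taxon 5 show the derived state 'absent' for Character 4, supporting them as a clade.
Most parsimonious ingroup topology: (Taxon 8,((Taxon 3,Taxon 5),Taxon 2)).
Taxon 3 and Taxon 5 form a cherry on this tree, so they are sister taxa.

Taxon 5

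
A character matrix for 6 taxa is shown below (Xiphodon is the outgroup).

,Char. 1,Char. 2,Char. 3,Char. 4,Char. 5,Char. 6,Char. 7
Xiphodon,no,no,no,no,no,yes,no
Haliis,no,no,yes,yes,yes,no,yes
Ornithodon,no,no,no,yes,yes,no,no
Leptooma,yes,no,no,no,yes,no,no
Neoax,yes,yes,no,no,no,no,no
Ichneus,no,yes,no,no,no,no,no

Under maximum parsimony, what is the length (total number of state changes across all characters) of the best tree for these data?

Character polarity is set by the outgroup: the derived state is whichever differs from the outgroup's state, so for Char. 6 the derived state is 'no', and for the remaining characters it is 'yes'.
Char. 1 (state 'yes') occurs in Leptooma and Neoax but conflicts with the nesting implied by the other characters — most parsimoniously interpreted as homoplasy.
Char. 2: derived state 'yes' in Ichneus and Neoax only — synapomorphy for {Ichneus, Neoax}.
Char. 3 (derived state 'yes') is unique to Haliis (autapomorphy; uninformative for grouping).
Char. 4 (derived state 'yes') is shared by Haliis and Ornithodon — a synapomorphy uniting that clade.
Only Haliis, Leptooma, and Ornithodon show the derived state 'yes' for Char. 5, supporting them as a clade.
All ingroup taxa share the derived state 'no' for Char. 6; it defines the ingroup but does not resolve relationships within it.
Char. 7: derived state 'yes' in Haliis only — an autapomorphy, so it tells us nothing about relationships among taxa.
Most parsimonious ingroup topology: (((Haliis,Ornithodon),Leptooma),(Neoax,Ichneus)).
Changes per character on this tree: Char. 1: 2; Char. 2: 1; Char. 3: 1; Char. 4: 1; Char. 5: 1; Char. 6: 1; Char. 7: 1.
Total = 8.

8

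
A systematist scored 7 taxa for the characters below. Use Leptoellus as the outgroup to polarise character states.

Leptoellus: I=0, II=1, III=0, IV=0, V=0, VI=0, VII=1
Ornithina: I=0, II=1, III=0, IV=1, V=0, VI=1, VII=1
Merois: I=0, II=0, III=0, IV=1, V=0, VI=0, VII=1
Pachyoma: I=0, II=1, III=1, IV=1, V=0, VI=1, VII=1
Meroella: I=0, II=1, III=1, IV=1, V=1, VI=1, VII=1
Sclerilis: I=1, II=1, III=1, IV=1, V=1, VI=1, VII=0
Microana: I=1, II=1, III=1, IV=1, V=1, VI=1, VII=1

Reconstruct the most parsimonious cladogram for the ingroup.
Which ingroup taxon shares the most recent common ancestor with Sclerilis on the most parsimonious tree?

Microana

Character polarity is set by the outgroup: the derived state is whichever differs from the outgroup's state, so for II, VII the derived state is '0', and for the remaining characters it is '1'.
I (derived state '1') is shared by Microana and Sclerilis — a synapomorphy uniting that clade.
II (derived state '0') is unique to Merois (autapomorphy; uninformative for grouping).
Only Meroella, Microana, Pachyoma, and Sclerilis show the derived state '1' for III, supporting them as a clade.
IV (derived state '1') is shared by all ingroup taxa — unites the whole ingroup.
Only Meroella, Microana, and Sclerilis show the derived state '1' for V, supporting them as a clade.
VI: derived state '1' in Meroella, Microana, Ornithina, Pachyoma, and Sclerilis only — synapomorphy for {Meroella, Microana, Ornithina, Pachyoma, Sclerilis}.
VII: derived state '0' in Sclerilis only — an autapomorphy, so it tells us nothing about relationships among taxa.
Most parsimonious ingroup topology: ((Ornithina,(Pachyoma,(Meroella,(Sclerilis,Microana)))),Merois).
Sclerilis and Microana form a cherry on this tree, so they are sister taxa.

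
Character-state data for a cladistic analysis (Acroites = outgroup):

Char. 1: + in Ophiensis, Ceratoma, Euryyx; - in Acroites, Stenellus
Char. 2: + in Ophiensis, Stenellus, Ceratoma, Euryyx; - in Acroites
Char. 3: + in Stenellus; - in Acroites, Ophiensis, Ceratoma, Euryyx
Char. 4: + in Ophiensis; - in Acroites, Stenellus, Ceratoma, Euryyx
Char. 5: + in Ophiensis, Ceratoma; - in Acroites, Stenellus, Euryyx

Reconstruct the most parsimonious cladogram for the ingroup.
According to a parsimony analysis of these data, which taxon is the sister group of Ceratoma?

The outgroup has state '-' for every character, so '+' is the derived state throughout.
Char. 1: derived state '+' in Ceratoma, Euryyx, and Ophiensis only — synapomorphy for {Ceratoma, Euryyx, Ophiensis}.
All ingroup taxa share the derived state '+' for Char. 2; it defines the ingroup but does not resolve relationships within it.
Char. 3 (derived state '+') is unique to Stenellus (autapomorphy; uninformative for grouping).
Char. 4 (derived state '+') is unique to Ophiensis (autapomorphy; uninformative for grouping).
Only Ceratoma and Ophiensis show the derived state '+' for Char. 5, supporting them as a clade.
Most parsimonious ingroup topology: (((Ophiensis,Ceratoma),Euryyx),Stenellus).
Ceratoma and Ophiensis form a cherry on this tree, so they are sister taxa.

Ophiensis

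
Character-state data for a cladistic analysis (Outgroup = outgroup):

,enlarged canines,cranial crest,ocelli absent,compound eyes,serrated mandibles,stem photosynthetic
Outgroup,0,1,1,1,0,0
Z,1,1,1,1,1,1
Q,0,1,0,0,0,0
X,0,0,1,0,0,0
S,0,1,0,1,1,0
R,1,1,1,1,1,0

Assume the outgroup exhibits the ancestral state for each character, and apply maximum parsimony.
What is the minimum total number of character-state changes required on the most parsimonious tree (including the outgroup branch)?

Character polarity is set by the outgroup: the derived state is whichever differs from the outgroup's state, so for cranial crest, ocelli absent, compound eyes the derived state is '0', and for the remaining characters it is '1'.
Only R and Z show the derived state '1' for enlarged canines, supporting them as a clade.
cranial crest (derived state '0') is unique to X (autapomorphy; uninformative for grouping).
ocelli absent (state '0') occurs in Q and S but conflicts with the nesting implied by the other characters — most parsimoniously interpreted as homoplasy.
compound eyes: derived state '0' in Q and X only — synapomorphy for {Q, X}.
Only R, S, and Z show the derived state '1' for serrated mandibles, supporting them as a clade.
stem photosynthetic: derived state '1' in Z only — an autapomorphy, so it tells us nothing about relationships among taxa.
Most parsimonious ingroup topology: (((Z,R),S),(Q,X)).
Changes per character on this tree: enlarged canines: 1; cranial crest: 1; ocelli absent: 2; compound eyes: 1; serrated mandibles: 1; stem photosynthetic: 1.
Total = 7.

7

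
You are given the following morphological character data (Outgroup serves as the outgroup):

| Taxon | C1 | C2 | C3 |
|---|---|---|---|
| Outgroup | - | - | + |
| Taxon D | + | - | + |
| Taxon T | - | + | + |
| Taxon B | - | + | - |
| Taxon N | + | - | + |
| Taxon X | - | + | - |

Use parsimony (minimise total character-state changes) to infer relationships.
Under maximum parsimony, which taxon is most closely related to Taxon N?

Character polarity is set by the outgroup: the derived state is whichever differs from the outgroup's state, so for C3 the derived state is '-', and for the remaining characters it is '+'.
C1 (derived state '+') is shared by Taxon D and Taxon N — a synapomorphy uniting that clade.
C2 (derived state '+') is shared by Taxon B, Taxon T, and Taxon X — a synapomorphy uniting that clade.
C3 (derived state '-') is shared by Taxon B and Taxon X — a synapomorphy uniting that clade.
Most parsimonious ingroup topology: ((Taxon D,Taxon N),(Taxon T,(Taxon B,Taxon X))).
Taxon N and Taxon D form a cherry on this tree, so they are sister taxa.

Taxon D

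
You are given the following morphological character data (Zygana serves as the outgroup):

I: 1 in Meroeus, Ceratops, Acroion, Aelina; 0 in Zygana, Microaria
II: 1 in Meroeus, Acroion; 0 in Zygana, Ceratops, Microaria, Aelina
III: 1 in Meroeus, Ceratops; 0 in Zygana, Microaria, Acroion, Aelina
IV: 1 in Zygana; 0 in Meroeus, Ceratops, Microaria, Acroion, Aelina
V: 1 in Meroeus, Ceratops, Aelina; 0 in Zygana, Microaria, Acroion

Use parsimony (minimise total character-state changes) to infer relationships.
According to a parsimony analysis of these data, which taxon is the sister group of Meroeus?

Ceratops

Character polarity is set by the outgroup: the derived state is whichever differs from the outgroup's state, so for IV the derived state is '0', and for the remaining characters it is '1'.
I: derived state '1' in Acroion, Aelina, Ceratops, and Meroeus only — synapomorphy for {Acroion, Aelina, Ceratops, Meroeus}.
II (state '1') occurs in Acroion and Meroeus but conflicts with the nesting implied by the other characters — most parsimoniously interpreted as homoplasy.
III: derived state '1' in Ceratops and Meroeus only — synapomorphy for {Ceratops, Meroeus}.
All ingroup taxa share the derived state '0' for IV; it defines the ingroup but does not resolve relationships within it.
Only Aelina, Ceratops, and Meroeus show the derived state '1' for V, supporting them as a clade.
Most parsimonious ingroup topology: ((((Meroeus,Ceratops),Aelina),Acroion),Microaria).
Meroeus and Ceratops form a cherry on this tree, so they are sister taxa.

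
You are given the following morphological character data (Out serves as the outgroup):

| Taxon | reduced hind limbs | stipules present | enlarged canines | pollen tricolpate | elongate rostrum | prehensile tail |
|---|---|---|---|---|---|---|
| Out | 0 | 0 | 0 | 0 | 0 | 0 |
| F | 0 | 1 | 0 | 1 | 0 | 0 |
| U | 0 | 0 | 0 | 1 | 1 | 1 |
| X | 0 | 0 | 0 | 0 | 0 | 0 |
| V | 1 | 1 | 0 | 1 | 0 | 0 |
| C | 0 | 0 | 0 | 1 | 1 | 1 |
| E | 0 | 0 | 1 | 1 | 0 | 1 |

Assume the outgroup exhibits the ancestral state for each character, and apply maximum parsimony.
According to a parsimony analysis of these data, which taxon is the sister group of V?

F

The outgroup has state '0' for every character, so '1' is the derived state throughout.
reduced hind limbs (derived state '1') is unique to V (autapomorphy; uninformative for grouping).
stipules present (derived state '1') is shared by F and V — a synapomorphy uniting that clade.
enlarged canines (derived state '1') is unique to E (autapomorphy; uninformative for grouping).
pollen tricolpate (derived state '1') is shared by C, E, F, U, and V — a synapomorphy uniting that clade.
elongate rostrum: derived state '1' in C and U only — synapomorphy for {C, U}.
prehensile tail (derived state '1') is shared by C, E, and U — a synapomorphy uniting that clade.
Most parsimonious ingroup topology: (((F,V),((U,C),E)),X).
V and F form a cherry on this tree, so they are sister taxa.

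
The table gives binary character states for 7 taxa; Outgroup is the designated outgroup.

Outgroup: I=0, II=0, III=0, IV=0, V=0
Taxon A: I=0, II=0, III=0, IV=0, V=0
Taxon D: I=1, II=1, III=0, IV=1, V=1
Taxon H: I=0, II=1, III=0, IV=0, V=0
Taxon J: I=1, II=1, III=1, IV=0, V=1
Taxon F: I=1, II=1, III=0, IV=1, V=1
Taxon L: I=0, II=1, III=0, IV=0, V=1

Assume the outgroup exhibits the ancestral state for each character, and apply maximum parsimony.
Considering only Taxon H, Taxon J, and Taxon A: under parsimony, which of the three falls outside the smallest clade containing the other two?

Taxon A

The outgroup has state '0' for every character, so '1' is the derived state throughout.
I: derived state '1' in Taxon D, Taxon F, and Taxon J only — synapomorphy for {Taxon D, Taxon F, Taxon J}.
II: derived state '1' in Taxon D, Taxon F, Taxon H, Taxon J, and Taxon L only — synapomorphy for {Taxon D, Taxon F, Taxon H, Taxon J, Taxon L}.
III: derived state '1' in Taxon J only — an autapomorphy, so it tells us nothing about relationships among taxa.
Only Taxon D and Taxon F show the derived state '1' for IV, supporting them as a clade.
Only Taxon D, Taxon F, Taxon J, and Taxon L show the derived state '1' for V, supporting them as a clade.
Most parsimonious ingroup topology: (Taxon A,((((Taxon D,Taxon F),Taxon J),Taxon L),Taxon H)).
Taxon H and Taxon J share a more recent common ancestor with each other than either does with Taxon A, so Taxon A is the least closely related of the three.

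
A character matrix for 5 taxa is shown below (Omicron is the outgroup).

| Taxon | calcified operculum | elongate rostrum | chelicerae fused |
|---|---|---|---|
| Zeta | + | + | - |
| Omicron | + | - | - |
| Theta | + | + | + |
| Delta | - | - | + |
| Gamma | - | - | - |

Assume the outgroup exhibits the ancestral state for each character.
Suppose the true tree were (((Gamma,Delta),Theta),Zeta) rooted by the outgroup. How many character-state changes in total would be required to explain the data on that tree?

Map each character onto (((Gamma,Delta),Theta),Zeta) (rooted by Omicron) and count the minimum state changes it requires (Fitch parsimony):
calcified operculum: 1; elongate rostrum: 2; chelicerae fused: 2.
Total tree length = 5.

5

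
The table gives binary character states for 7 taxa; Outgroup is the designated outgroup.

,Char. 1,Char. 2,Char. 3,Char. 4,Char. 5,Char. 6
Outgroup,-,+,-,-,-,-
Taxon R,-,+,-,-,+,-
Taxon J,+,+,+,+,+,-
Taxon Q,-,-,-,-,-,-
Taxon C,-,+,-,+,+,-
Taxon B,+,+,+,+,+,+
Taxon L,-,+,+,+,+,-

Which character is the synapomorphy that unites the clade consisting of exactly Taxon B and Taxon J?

Character polarity is set by the outgroup: the derived state is whichever differs from the outgroup's state, so for Char. 2 the derived state is '-', and for the remaining characters it is '+'.
Char. 1 (derived state '+') is shared by Taxon B and Taxon J — a synapomorphy uniting that clade.
Char. 2: derived state '-' in Taxon Q only — an autapomorphy, so it tells us nothing about relationships among taxa.
Only Taxon B, Taxon J, and Taxon L show the derived state '+' for Char. 3, supporting them as a clade.
Char. 4 (derived state '+') is shared by Taxon B, Taxon C, Taxon J, and Taxon L — a synapomorphy uniting that clade.
Char. 5 (derived state '+') is shared by Taxon B, Taxon C, Taxon J, Taxon L, and Taxon R — a synapomorphy uniting that clade.
Char. 6: derived state '+' in Taxon B only — an autapomorphy, so it tells us nothing about relationships among taxa.
Most parsimonious ingroup topology: ((Taxon R,(((Taxon J,Taxon B),Taxon L),Taxon C)),Taxon Q).
The clade {Taxon B, Taxon J} is supported by Char. 1: its derived state '+' occurs in exactly those taxa and in no other taxon (including the outgroup).

Char. 1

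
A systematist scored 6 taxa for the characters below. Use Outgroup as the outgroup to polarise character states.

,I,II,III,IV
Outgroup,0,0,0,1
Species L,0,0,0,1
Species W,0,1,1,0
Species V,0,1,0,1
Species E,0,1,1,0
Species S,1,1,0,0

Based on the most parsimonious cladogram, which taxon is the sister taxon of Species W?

Character polarity is set by the outgroup: the derived state is whichever differs from the outgroup's state, so for IV the derived state is '0', and for the remaining characters it is '1'.
I (derived state '1') is unique to Species S (autapomorphy; uninformative for grouping).
II (derived state '1') is shared by Species E, Species S, Species V, and Species W — a synapomorphy uniting that clade.
Only Species E and Species W show the derived state '1' for III, supporting them as a clade.
Only Species E, Species S, and Species W show the derived state '0' for IV, supporting them as a clade.
Most parsimonious ingroup topology: (Species L,(((Species W,Species E),Species S),Species V)).
Species W and Species E form a cherry on this tree, so they are sister taxa.

Species E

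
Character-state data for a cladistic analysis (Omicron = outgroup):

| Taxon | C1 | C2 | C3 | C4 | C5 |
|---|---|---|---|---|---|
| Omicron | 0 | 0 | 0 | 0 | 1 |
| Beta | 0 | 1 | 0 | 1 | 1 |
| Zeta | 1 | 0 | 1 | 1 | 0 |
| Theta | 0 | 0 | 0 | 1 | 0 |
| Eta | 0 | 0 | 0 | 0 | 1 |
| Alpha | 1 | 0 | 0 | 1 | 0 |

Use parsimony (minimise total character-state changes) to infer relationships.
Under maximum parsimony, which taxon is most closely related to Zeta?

Alpha

Character polarity is set by the outgroup: the derived state is whichever differs from the outgroup's state, so for C5 the derived state is '0', and for the remaining characters it is '1'.
Only Alpha and Zeta show the derived state '1' for C1, supporting them as a clade.
C2 (derived state '1') is unique to Beta (autapomorphy; uninformative for grouping).
C3 (derived state '1') is unique to Zeta (autapomorphy; uninformative for grouping).
C4: derived state '1' in Alpha, Beta, Theta, and Zeta only — synapomorphy for {Alpha, Beta, Theta, Zeta}.
C5: derived state '0' in Alpha, Theta, and Zeta only — synapomorphy for {Alpha, Theta, Zeta}.
Most parsimonious ingroup topology: ((Beta,((Zeta,Alpha),Theta)),Eta).
Zeta and Alpha form a cherry on this tree, so they are sister taxa.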